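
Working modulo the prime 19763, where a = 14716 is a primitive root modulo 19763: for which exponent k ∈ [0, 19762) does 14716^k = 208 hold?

Baby-step giant-step with m = ceil(sqrt(19762)) = 141.
Baby table (14716^j mod 19763 for j=0..140):
  0:1  1:14716  2:17465  3:16888  4:4083  5:5908  6:4691  7:597
  8:10680  9:11504  10:3006  11:6702  12:9262  13:13944  14:675  15:12274
  16:10127  17:15912  18:8968  19:15537  20:4345  21:7715  22:15268  23:18104
  24:13224  25:17886  26:6742  27:5012  28:1076  29:4253  30:17490  31:9291
  32:5922  33:13085  34:7951  35:9956  36:9377  37:6666  38:13087  39:17620
  40:5360  41:3627  42:14832  43:5140  44:7239  45:6554  46:5224  47:18077
  48:11152  49:880  50:5315  51:13349  52:19427  53:15937  54:1371  55:17376
  56:11522  57:10975  58:4864  59:16801  60:8386  61:8204  62:17660  63:1110
  64:10522  65:18410  66:10356  67:6403  68:16327  69:9341  70:10491  71:16763
  72:2542  73:16476  74:8332  75:4060  76:3411  77:18019  78:7433  79:15586
  80:13961  81:13691  82:12734  83:778  84:6271  85:10589  86:16232  87:14494
  88:11408  89:13206  90:9917  91:8580  92:17236  93:6634  94:16487  95:12104
  96:18308  97:11312  98:3643  99:13132  100:7898  101:765  102:12593  103:937
  104:14081  105:941  106:13656  107:11512  108:2156  109:8081  110:6025  111:7082
  112:8413  113:10276  114:14903  115:2537  116:2185  117:59  118:18435  119:2759
  120:8242  121:3741  122:12601  123:87  124:15460  125:17467  126:6794  127:19250
  128:158  129:12857  130:12413  131:299  132:12698  133:4603  134:9947  135:15274
  136:7585  137:19199  138:636  139:11477  140:934
Giant step factor: 14716^(-141) ≡ 7110 (mod 19763).
Scan 208·7110^i mod 19763 for i = 0, 1, …:
  i=0: 208   i=1: 16418   i=2: 11702   i=3: 18753
  i=4: 12632   i=5: 10448   i=6: 15926   i=7: 11633
  i=8: 2475   i=9: 8180     …   i=116: 4677
  i=117: 12104
Match at i=117, j=95: k = 117·141 + 95 = 16592.

16592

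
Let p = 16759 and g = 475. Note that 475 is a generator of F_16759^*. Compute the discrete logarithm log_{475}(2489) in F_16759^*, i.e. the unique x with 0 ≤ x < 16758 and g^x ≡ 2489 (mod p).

5747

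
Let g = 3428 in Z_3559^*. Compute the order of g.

3558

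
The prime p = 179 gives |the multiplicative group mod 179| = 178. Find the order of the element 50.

178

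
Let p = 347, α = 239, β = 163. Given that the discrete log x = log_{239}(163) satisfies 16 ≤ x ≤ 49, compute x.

Compute 239^16 mod 347 = 302, then multiply by 239 repeatedly:
  239^16=302  239^17=2  239^18=131  239^19=79  239^20=143
  239^21=171  239^22=270  239^23=335  239^24=255  239^25=220
  239^26=183  239^27=15  239^28=115  239^29=72  239^30=205
  239^31=68  239^32=290  239^33=257  239^34=4  239^35=262
  239^36=158  239^37=286  239^38=342  239^39=193  239^40=323
  239^41=163
Found 163 at exponent 41.

41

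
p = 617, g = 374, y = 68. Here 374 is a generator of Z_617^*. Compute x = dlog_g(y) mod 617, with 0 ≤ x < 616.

187

Baby-step giant-step with m = ceil(sqrt(616)) = 25.
Baby table (374^j mod 617 for j=0..24):
  0:1  1:374  2:434  3:45  4:171  5:403  6:174  7:291
  8:242  9:426  10:138  11:401  12:43  13:40  14:152  15:84
  16:566  17:53  18:78  19:173  20:534  21:425  22:381  23:584
  24:615
Giant step factor: 374^(-25) ≡ 146 (mod 617).
Scan 68·146^i mod 617 for i = 0, 1, …:
  i=0: 68   i=1: 56   i=2: 155   i=3: 418
  i=4: 562   i=5: 608   i=6: 537   i=7: 43
Match at i=7, j=12: x = 7·25 + 12 = 187.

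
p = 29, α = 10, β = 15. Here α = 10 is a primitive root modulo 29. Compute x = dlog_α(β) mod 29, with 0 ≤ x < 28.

17

Successive powers of 10 modulo 29:
  10^0=1  10^1=10  10^2=13  10^3=14  10^4=24  10^5=8
  10^6=22  10^7=17  10^8=25  10^9=18  10^10=6  10^11=2
  10^12=20  10^13=26  10^14=28  10^15=19  10^16=16  10^17=15
So 10^17 ≡ 15 (mod 29), giving x = 17.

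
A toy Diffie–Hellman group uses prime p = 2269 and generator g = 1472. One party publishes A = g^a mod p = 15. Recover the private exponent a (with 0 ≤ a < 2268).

Baby-step giant-step with m = ceil(sqrt(2268)) = 48.
Baby table (1472^j mod 2269 for j=0..47):
  0:1  1:1472  2:2158  3:2245  4:976  5:395  6:576  7:1535
  8:1865  9:2059  10:1733  11:620  12:502  13:1519  14:1003  15:1566
  16:2117  17:887  18:989  19:1379  20:1402  21:1223  22:939  23:387
  24:145  25:154  26:2057  27:1058  28:842  29:550  30:1836  31:213
  32:414  33:1316  34:1695  35:1409  36:182  37:162  38:219  39:170
  40:650  41:1551  42:458  43:283  44:1349  45:353  46:15  47:1659
Giant step factor: 1472^(-48) ≡ 1559 (mod 2269).
Scan 15·1559^i mod 2269 for i = 0, 1, …:
  i=0: 15
Match at i=0, j=46: a = 0·48 + 46 = 46.

46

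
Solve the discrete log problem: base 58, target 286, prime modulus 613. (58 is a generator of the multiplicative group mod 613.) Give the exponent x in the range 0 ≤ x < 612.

179

Baby-step giant-step with m = ceil(sqrt(612)) = 25.
Baby table (58^j mod 613 for j=0..24):
  0:1  1:58  2:299  3:178  4:516  5:504  6:421  7:511
  8:214  9:152  10:234  11:86  12:84  13:581  14:596  15:240
  16:434  17:39  18:423  19:14  20:199  21:508  22:40  23:481
  24:313
Giant step factor: 58^(-25) ≡ 200 (mod 613).
Scan 286·200^i mod 613 for i = 0, 1, …:
  i=0: 286   i=1: 191   i=2: 194   i=3: 181
  i=4: 33   i=5: 470   i=6: 211   i=7: 516
Match at i=7, j=4: x = 7·25 + 4 = 179.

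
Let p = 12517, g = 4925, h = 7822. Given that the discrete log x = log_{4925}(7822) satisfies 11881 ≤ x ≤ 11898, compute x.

Compute 4925^11881 mod 12517 = 8126, then multiply by 4925 repeatedly:
  4925^11881=8126  4925^11882=3701  4925^11883=2673  4925^11884=9158  4925^11885=4399
  4925^11886=10665  4925^11887=3793  4925^11888=5161  4925^11889=8415  4925^11890=88
  4925^11891=7822
Found 7822 at exponent 11891.

11891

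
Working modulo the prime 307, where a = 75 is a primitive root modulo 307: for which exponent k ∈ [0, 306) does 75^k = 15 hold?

Baby-step giant-step with m = ceil(sqrt(306)) = 18.
Baby table (75^j mod 307 for j=0..17):
  0:1  1:75  2:99  3:57  4:284  5:117  6:179  7:224
  8:222  9:72  10:181  11:67  12:113  13:186  14:135  15:301
  16:164  17:20
Giant step factor: 75^(-18) ≡ 114 (mod 307).
Scan 15·114^i mod 307 for i = 0, 1, …:
  i=0: 15   i=1: 175   i=2: 302   i=3: 44
  i=4: 104   i=5: 190   i=6: 170   i=7: 39
  i=8: 148   i=9: 294   i=10: 53   i=11: 209
  i=12: 187   i=13: 135
Match at i=13, j=14: k = 13·18 + 14 = 248.

248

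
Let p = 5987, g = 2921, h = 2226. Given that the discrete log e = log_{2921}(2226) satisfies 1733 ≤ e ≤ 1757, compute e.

1757

Compute 2921^1733 mod 5987 = 4135, then multiply by 2921 repeatedly:
  2921^1733=4135  2921^1734=2556  2921^1735=287  2921^1736=147  2921^1737=4310
  2921^1738=4836  2921^1739=2623  2921^1740=4410  2921^1741=3573  2921^1742=1392
  2921^1743=859  2921^1744=586  2921^1745=5411  2921^1746=5838  2921^1747=1822
  2921^1748=5606  2921^1749=681  2921^1750=1517  2921^1751=777  2921^1752=544
  2921^1753=2469  2921^1754=3601  2921^1755=5349  2921^1756=4346  2921^1757=2226
Found 2226 at exponent 1757.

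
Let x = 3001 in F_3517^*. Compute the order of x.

1172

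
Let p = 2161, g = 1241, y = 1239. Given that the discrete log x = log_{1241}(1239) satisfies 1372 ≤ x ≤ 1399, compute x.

Compute 1241^1372 mod 2161 = 127, then multiply by 1241 repeatedly:
  1241^1372=127  1241^1373=2015  1241^1374=338  1241^1375=224  1241^1376=1376
  1241^1377=426  1241^1378=1382  1241^1379=1389  1241^1380=1432  1241^1381=770
  1241^1382=408  1241^1383=654  1241^1384=1239
Found 1239 at exponent 1384.

1384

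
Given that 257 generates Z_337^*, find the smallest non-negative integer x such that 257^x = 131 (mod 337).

Baby-step giant-step with m = ceil(sqrt(336)) = 19.
Baby table (257^j mod 337 for j=0..18):
  0:1  1:257  2:334  3:240  4:9  5:291  6:310  7:138
  8:81  9:260  10:94  11:231  12:55  13:318  14:172  15:57
  16:158  17:166  18:200
Giant step factor: 257^(-19) ≡ 90 (mod 337).
Scan 131·90^i mod 337 for i = 0, 1, …:
  i=0: 131   i=1: 332   i=2: 224   i=3: 277
  i=4: 329   i=5: 291
Match at i=5, j=5: x = 5·19 + 5 = 100.

100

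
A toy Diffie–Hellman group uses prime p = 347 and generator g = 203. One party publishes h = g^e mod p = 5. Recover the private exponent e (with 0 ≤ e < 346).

Baby-step giant-step with m = ceil(sqrt(346)) = 19.
Baby table (203^j mod 347 for j=0..18):
  0:1  1:203  2:263  3:298  4:116  5:299  6:319  7:215
  8:270  9:331  10:222  11:303  12:90  13:226  14:74  15:101
  16:30  17:191  18:256
Giant step factor: 203^(-19) ≡ 55 (mod 347).
Scan 5·55^i mod 347 for i = 0, 1, …:
  i=0: 5   i=1: 275   i=2: 204   i=3: 116
Match at i=3, j=4: e = 3·19 + 4 = 61.

61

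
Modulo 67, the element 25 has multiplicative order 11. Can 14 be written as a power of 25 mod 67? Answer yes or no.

⟨25⟩ has order 11; its elements mod 67 are {1, 9, 14, 15, 22, 24, 25, 40, 59, 62, 64}.
14 is in this set.

yes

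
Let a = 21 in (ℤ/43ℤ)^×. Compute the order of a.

7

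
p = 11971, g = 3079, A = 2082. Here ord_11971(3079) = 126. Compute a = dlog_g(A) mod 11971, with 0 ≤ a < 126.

Baby-step giant-step with m = ceil(sqrt(126)) = 12.
Baby table (3079^j mod 11971 for j=0..11):
  0:1  1:3079  2:11180  3:6595  4:3189  5:2711  6:3382  7:10379
  8:6342  9:2317  10:11298  11:10787
Giant step factor: 3079^(-12) ≡ 5961 (mod 11971).
Scan 2082·5961^i mod 11971 for i = 0, 1, …:
  i=0: 2082   i=1: 8846   i=2: 10722   i=3: 673
  i=4: 1468   i=5: 11918   i=6: 7284   i=7: 1107
  i=8: 2806   i=9: 3079
Match at i=9, j=1: a = 9·12 + 1 = 109.

109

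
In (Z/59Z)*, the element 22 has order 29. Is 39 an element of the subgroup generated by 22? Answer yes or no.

no

39 ∈ ⟨22⟩ iff 39^29 ≡ 1 (mod 59), since |⟨22⟩| = 29.
39^29 mod 59 = 58.
Since 58 ≠ 1, 39 does not lie in the subgroup.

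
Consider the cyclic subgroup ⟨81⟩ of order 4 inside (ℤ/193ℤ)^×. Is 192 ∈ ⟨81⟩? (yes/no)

yes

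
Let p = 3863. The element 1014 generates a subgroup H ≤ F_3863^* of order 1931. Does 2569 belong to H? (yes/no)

yes

2569 ∈ ⟨1014⟩ iff 2569^1931 ≡ 1 (mod 3863), since |⟨1014⟩| = 1931.
2569^1931 mod 3863 = 1.
Since 1 = 1, 2569 lies in the subgroup.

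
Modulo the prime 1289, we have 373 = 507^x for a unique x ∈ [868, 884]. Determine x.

868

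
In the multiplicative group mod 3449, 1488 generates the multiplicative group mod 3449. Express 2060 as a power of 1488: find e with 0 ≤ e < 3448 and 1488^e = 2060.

16

Baby-step giant-step with m = ceil(sqrt(3448)) = 59.
Baby table (1488^j mod 3449 for j=0..58):
  0:1  1:1488  2:3335  3:2818  4:2649  5:2954  6:1526  7:1246
  8:1935  9:2814  10:146  11:3410  12:601  13:997  14:466  15:159
  16:2060  17:2568  18:3141  19:413  20:622  21:1204  22:1521  23:704
  24:2505  25:2520  26:697  27:2436  28:3318  29:1665  30:1138  31:3334
  32:1330  33:2763  34:136  35:2326  36:1741  37:409  38:1568  39:1660
  40:596  41:455  42:1036  43:3314  44:2611  45:1594  46:2409  47:1081
  48:1294  49:930  50:791  51:899  52:2949  53:984  54:1816  55:1641
  56:3365  57:2621  58:2678
Giant step factor: 1488^(-59) ≡ 1185 (mod 3449).
Scan 2060·1185^i mod 3449 for i = 0, 1, …:
  i=0: 2060
Match at i=0, j=16: e = 0·59 + 16 = 16.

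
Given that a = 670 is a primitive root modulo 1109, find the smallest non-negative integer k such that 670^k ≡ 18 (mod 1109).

557

Baby-step giant-step with m = ceil(sqrt(1108)) = 34.
Baby table (670^j mod 1109 for j=0..33):
  0:1  1:670  2:864  3:1091  4:139  5:1083  6:324  7:825
  8:468  9:822  10:676  11:448  12:730  13:31  14:808  15:168
  16:551  17:982  18:303  19:63  20:68  21:91  22:1084  23:994
  24:580  25:450  26:961  27:650  28:772  29:446  30:499  31:521
  32:844  33:999
Giant step factor: 670^(-34) ≡ 686 (mod 1109).
Scan 18·686^i mod 1109 for i = 0, 1, …:
  i=0: 18   i=1: 149   i=2: 186   i=3: 61
  i=4: 813   i=5: 1000   i=6: 638   i=7: 722
  i=8: 678   i=9: 437     …   i=15: 949
  i=16: 31
Match at i=16, j=13: k = 16·34 + 13 = 557.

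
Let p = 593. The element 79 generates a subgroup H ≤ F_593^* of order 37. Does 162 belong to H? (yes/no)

yes

162 ∈ ⟨79⟩ iff 162^37 ≡ 1 (mod 593), since |⟨79⟩| = 37.
162^37 mod 593 = 1.
Since 1 = 1, 162 lies in the subgroup.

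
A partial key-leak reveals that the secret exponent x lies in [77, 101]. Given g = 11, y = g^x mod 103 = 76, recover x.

78

Compute 11^77 mod 103 = 35, then multiply by 11 repeatedly:
  11^77=35  11^78=76
Found 76 at exponent 78.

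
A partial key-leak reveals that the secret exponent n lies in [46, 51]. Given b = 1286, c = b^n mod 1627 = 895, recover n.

46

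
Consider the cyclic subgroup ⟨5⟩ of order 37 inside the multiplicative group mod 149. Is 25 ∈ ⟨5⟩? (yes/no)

yes

25 ∈ ⟨5⟩ iff 25^37 ≡ 1 (mod 149), since |⟨5⟩| = 37.
25^37 mod 149 = 1.
Since 1 = 1, 25 lies in the subgroup.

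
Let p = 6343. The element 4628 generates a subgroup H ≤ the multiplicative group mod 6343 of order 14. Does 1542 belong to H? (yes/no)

no

⟨4628⟩ has order 14; its elements mod 6343 are {1, 79, 102, 1715, 1927, 2282, 2674, 3669, 4061, 4416, 4628, 6241, 6264, 6342}.
1542 is not in this set.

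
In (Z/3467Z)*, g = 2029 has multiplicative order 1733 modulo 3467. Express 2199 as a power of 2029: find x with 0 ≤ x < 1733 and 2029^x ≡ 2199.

Baby-step giant-step with m = ceil(sqrt(1733)) = 42.
Baby table (2029^j mod 3467 for j=0..41):
  0:1  1:2029  2:1512  3:3020  4:1391  5:201  6:2190  7:2283
  8:295  9:2231  10:2264  11:3348  12:1239  13:356  14:1188  15:887
  16:350  17:2882  18:2216  19:3032  20:1470  21:1010  22:293  23:1640
  24:2707  25:775  26:1924  27:3421  28:275  29:3255  30:3227  31:1887
  32:1155  33:3270  34:2459  35:298  36:1384  37:3333  38:2007  39:1945
  40:959  41:824
Giant step factor: 2029^(-42) ≡ 1526 (mod 3467).
Scan 2199·1526^i mod 3467 for i = 0, 1, …:
  i=0: 2199   i=1: 3085   i=2: 2991   i=3: 1694
  i=4: 2129   i=5: 275
Match at i=5, j=28: x = 5·42 + 28 = 238.

238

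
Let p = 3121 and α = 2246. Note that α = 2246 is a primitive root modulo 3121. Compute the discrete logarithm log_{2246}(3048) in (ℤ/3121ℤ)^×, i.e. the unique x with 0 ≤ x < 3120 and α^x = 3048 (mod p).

1128

Baby-step giant-step with m = ceil(sqrt(3120)) = 56.
Baby table (2246^j mod 3121 for j=0..55):
  0:1  1:2246  2:980  3:775  4:2253  5:1097  6:1393  7:1436
  8:1263  9:2830  10:1824  11:1952  12:2308  13:2908  14:2236  15:367
  16:338  17:745  18:414  19:2907  20:3111  21:2508  22:2684  23:1613
  24:2438  25:1514  26:1675  27:1245  28:2975  29:2910  30:486  31:2327
  32:1888  33:2130  34:2608  35:2572  36:2862  37:1913  38:2102  39:2140
  40:100  41:3009  42:1249  43:2596  44:588  45:465  46:1976  47:34
  48:1460  49:2110  50:1382  51:1698  52:2967  53:547  54:2009  55:2369
Giant step factor: 2246^(-56) ≡ 288 (mod 3121).
Scan 3048·288^i mod 3121 for i = 0, 1, …:
  i=0: 3048   i=1: 823   i=2: 2949   i=3: 400
  i=4: 2844   i=5: 1370   i=6: 1314   i=7: 791
  i=8: 3096   i=9: 2163     …   i=19: 362
  i=20: 1263
Match at i=20, j=8: x = 20·56 + 8 = 1128.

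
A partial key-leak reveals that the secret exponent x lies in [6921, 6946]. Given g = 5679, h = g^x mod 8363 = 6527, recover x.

6943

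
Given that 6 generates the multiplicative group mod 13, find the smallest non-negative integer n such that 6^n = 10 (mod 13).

2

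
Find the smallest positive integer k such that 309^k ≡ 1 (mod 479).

The order of 309 must divide p − 1 = 478 = 2 · 239.
Divisors: 1, 2, 239, 478.
Check each in increasing order: 309^1 ≡ 309;  309^2 ≡ 160;  309^239 ≡ 1.
Smallest exponent giving 1 is 239.

239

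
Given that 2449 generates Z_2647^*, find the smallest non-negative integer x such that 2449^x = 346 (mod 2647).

1630

Baby-step giant-step with m = ceil(sqrt(2646)) = 52.
Baby table (2449^j mod 2647 for j=0..51):
  0:1  1:2449  2:2146  3:1259  4:2183  5:1874  6:2175  7:811
  8:889  9:1327  10:1954  11:2217  12:436  13:1023  14:1265  15:995
  16:1515  17:1788  18:674  19:1545  20:1142  21:1526  22:2257  23:457
  24:2159  25:1332  26:964  27:2359  28:1437  29:1350  30:47  31:1282
  32:276  33:939  34:2015  35:727  36:1639  37:1059  38:2078  39:1488
  40:1840  41:966  42:1963  43:435  44:1221  45:1766  46:2383  47:1979
  48:2561  49:1146  50:734  51:253
Giant step factor: 2449^(-52) ≡ 838 (mod 2647).
Scan 346·838^i mod 2647 for i = 0, 1, …:
  i=0: 346   i=1: 1425   i=2: 353   i=3: 1997
  i=4: 582   i=5: 668   i=6: 1267   i=7: 299
  i=8: 1744   i=9: 328     …   i=30: 1776
  i=31: 674
Match at i=31, j=18: x = 31·52 + 18 = 1630.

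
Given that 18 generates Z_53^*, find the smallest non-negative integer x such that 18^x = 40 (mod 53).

46

Baby-step giant-step with m = ceil(sqrt(52)) = 8.
Baby table (18^j mod 53 for j=0..7):
  0:1  1:18  2:6  3:2  4:36  5:12  6:4  7:19
Giant step factor: 18^(-8) ≡ 42 (mod 53).
Scan 40·42^i mod 53 for i = 0, 1, …:
  i=0: 40   i=1: 37   i=2: 17   i=3: 25
  i=4: 43   i=5: 4
Match at i=5, j=6: x = 5·8 + 6 = 46.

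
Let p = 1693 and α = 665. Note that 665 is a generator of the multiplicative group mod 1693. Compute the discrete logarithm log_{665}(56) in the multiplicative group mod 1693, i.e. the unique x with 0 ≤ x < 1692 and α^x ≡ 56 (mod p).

Baby-step giant-step with m = ceil(sqrt(1692)) = 42.
Baby table (665^j mod 1693 for j=0..41):
  0:1  1:665  2:352  3:446  4:315  5:1236  6:835  7:1664
  8:1031  9:1643  10:610  11:1023  12:1402  13:1180  14:841  15:575
  16:1450  17:933  18:807  19:1667  20:1333  21:1006  22:255  23:275
  24:31  25:299  26:754  27:282  28:1300  29:1070  30:490  31:794
  32:1487  33:143  34:287  35:1239  36:1137  37:1027  38:676  39:895
  40:932  41:142
Giant step factor: 665^(-42) ≡ 1375 (mod 1693).
Scan 56·1375^i mod 1693 for i = 0, 1, …:
  i=0: 56   i=1: 815   i=2: 1552   i=3: 820
  i=4: 1655   i=5: 233   i=6: 398   i=7: 411
  i=8: 1356   i=9: 507     …   i=38: 1105
  i=39: 754
Match at i=39, j=26: x = 39·42 + 26 = 1664.

1664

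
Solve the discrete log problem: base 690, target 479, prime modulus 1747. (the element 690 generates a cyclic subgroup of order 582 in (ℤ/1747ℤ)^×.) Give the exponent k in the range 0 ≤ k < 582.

88

Baby-step giant-step with m = ceil(sqrt(582)) = 25.
Baby table (690^j mod 1747 for j=0..24):
  0:1  1:690  2:916  3:1373  4:496  5:1575  6:116  7:1425
  8:1436  9:291  10:1632  11:1012  12:1227  13:1082  14:611  15:563
  16:636  17:343  18:825  19:1475  20:996  21:669  22:402  23:1354
  24:1362
Giant step factor: 690^(-25) ≡ 1302 (mod 1747).
Scan 479·1302^i mod 1747 for i = 0, 1, …:
  i=0: 479   i=1: 1726   i=2: 610   i=3: 1082
Match at i=3, j=13: k = 3·25 + 13 = 88.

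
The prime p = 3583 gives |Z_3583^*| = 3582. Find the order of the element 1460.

1194

The order of 1460 must divide p − 1 = 3582 = 2 · 3^2 · 199.
Divisors: 1, 2, 3, 6, 9, 18, 199, 398, 597, 1194, 1791, 3582.
Check each in increasing order: 1460^1 ≡ 1460;  1460^2 ≡ 3298;  1460^3 ≡ 3111;  1460^6 ≡ 638;  1460^9 ≡ 3419;  1460^18 ≡ 1815;  1460^199 ≡ 2545;  1460^398 ≡ 2544;  1460^597 ≡ 3582;  1460^1194 ≡ 1.
Smallest exponent giving 1 is 1194.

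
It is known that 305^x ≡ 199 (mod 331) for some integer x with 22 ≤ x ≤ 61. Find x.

25

Compute 305^22 mod 331 = 4, then multiply by 305 repeatedly:
  305^22=4  305^23=227  305^24=56  305^25=199
Found 199 at exponent 25.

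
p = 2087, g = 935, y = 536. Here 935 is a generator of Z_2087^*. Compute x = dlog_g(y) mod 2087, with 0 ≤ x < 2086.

1217

Baby-step giant-step with m = ceil(sqrt(2086)) = 46.
Baby table (935^j mod 2087 for j=0..45):
  0:1  1:935  2:1859  3:1781  4:1896  5:897  6:1808  7:10
  8:1002  9:1894  10:1114  11:177  12:622  13:1384  14:100  15:1672
  16:157  17:705  18:1770  19:2046  20:1318  21:1000  22:24  23:1570
  24:789  25:1004  26:1677  27:658  28:1652  29:240  30:1091  31:1629
  32:1692  33:74  34:319  35:1911  36:313  37:475  38:1681  39:224
  40:740  41:1103  42:327  43:1043  44:576  45:114
Giant step factor: 935^(-46) ≡ 873 (mod 2087).
Scan 536·873^i mod 2087 for i = 0, 1, …:
  i=0: 536   i=1: 440   i=2: 112   i=3: 1774
  i=4: 148   i=5: 1897   i=6: 1090   i=7: 1985
  i=8: 695   i=9: 1505     …   i=25: 649
  i=26: 1000
Match at i=26, j=21: x = 26·46 + 21 = 1217.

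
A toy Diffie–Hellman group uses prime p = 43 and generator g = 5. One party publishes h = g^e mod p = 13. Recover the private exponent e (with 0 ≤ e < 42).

8

Baby-step giant-step with m = ceil(sqrt(42)) = 7.
Baby table (5^j mod 43 for j=0..6):
  0:1  1:5  2:25  3:39  4:23  5:29  6:16
Giant step factor: 5^(-7) ≡ 7 (mod 43).
Scan 13·7^i mod 43 for i = 0, 1, …:
  i=0: 13   i=1: 5
Match at i=1, j=1: e = 1·7 + 1 = 8.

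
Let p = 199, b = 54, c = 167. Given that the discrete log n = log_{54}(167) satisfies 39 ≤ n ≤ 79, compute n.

53

Compute 54^39 mod 199 = 101, then multiply by 54 repeatedly:
  54^39=101  54^40=81  54^41=195  54^42=182  54^43=77
  54^44=178  54^45=60  54^46=56  54^47=39  54^48=116
  54^49=95  54^50=155  54^51=12  54^52=51  54^53=167
Found 167 at exponent 53.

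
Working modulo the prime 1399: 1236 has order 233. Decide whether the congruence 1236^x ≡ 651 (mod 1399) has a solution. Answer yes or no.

yes

651 ∈ ⟨1236⟩ iff 651^233 ≡ 1 (mod 1399), since |⟨1236⟩| = 233.
651^233 mod 1399 = 1.
Since 1 = 1, 651 lies in the subgroup.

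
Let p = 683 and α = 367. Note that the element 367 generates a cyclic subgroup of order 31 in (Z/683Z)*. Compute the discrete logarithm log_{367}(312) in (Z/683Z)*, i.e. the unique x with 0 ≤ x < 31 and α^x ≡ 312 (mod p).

Successive powers of 367 modulo 683:
  367^0=1  367^1=367  367^2=138  367^3=104  367^4=603  367^5=9
  367^6=571  367^7=559  367^8=253  367^9=646  367^10=81  367^11=358
  367^12=250  367^13=228  367^14=350  367^15=46  367^16=490  367^17=201
  367^18=3  367^19=418  367^20=414  367^21=312
So 367^21 ≡ 312 (mod 683), giving x = 21.

21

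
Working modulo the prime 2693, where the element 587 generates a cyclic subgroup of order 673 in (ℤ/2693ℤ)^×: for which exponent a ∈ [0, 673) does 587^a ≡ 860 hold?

626

Baby-step giant-step with m = ceil(sqrt(673)) = 26.
Baby table (587^j mod 2693 for j=0..25):
  0:1  1:587  2:2558  3:1545  4:2067  5:1479  6:1027  7:2310
  8:1391  9:538  10:725  11:81  12:1766  13:2530  14:1267  15:461
  16:1307  17:2397  18:1293  19:2258  20:490  21:2172  22:1175  23:317
  24:262  25:293
Giant step factor: 587^(-26) ≡ 1671 (mod 2693).
Scan 860·1671^i mod 2693 for i = 0, 1, …:
  i=0: 860   i=1: 1691   i=2: 704   i=3: 2236
  i=4: 1165   i=5: 2369   i=6: 2582   i=7: 336
  i=8: 1312   i=9: 250     …   i=23: 261
  i=24: 2558
Match at i=24, j=2: a = 24·26 + 2 = 626.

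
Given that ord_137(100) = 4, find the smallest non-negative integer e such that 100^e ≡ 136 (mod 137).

2

Successive powers of 100 modulo 137:
  100^0=1  100^1=100  100^2=136
So 100^2 ≡ 136 (mod 137), giving e = 2.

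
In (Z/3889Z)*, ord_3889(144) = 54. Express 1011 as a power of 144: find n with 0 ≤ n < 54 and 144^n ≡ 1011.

Baby-step giant-step with m = ceil(sqrt(54)) = 8.
Baby table (144^j mod 3889 for j=0..7):
  0:1  1:144  2:1291  3:3121  4:2189  5:207  6:2585  7:2785
Giant step factor: 144^(-8) ≡ 74 (mod 3889).
Scan 1011·74^i mod 3889 for i = 0, 1, …:
  i=0: 1011   i=1: 923   i=2: 2189
Match at i=2, j=4: n = 2·8 + 4 = 20.

20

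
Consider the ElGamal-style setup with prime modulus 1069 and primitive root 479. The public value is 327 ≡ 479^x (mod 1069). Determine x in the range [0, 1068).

384

Baby-step giant-step with m = ceil(sqrt(1068)) = 33.
Baby table (479^j mod 1069 for j=0..32):
  0:1  1:479  2:675  3:487  4:231  5:542  6:920  7:252
  8:980  9:129  10:858  11:486  12:821  13:936  14:433  15:21
  16:438  17:278  18:606  19:575  20:692  21:78  22:1016  23:269
  24:571  25:914  26:585  27:137  28:414  29:541  30:441  31:646
  32:493
Giant step factor: 479^(-33) ≡ 262 (mod 1069).
Scan 327·262^i mod 1069 for i = 0, 1, …:
  i=0: 327   i=1: 154   i=2: 795   i=3: 904
  i=4: 599   i=5: 864   i=6: 809   i=7: 296
  i=8: 584   i=9: 141   i=10: 596   i=11: 78
Match at i=11, j=21: x = 11·33 + 21 = 384.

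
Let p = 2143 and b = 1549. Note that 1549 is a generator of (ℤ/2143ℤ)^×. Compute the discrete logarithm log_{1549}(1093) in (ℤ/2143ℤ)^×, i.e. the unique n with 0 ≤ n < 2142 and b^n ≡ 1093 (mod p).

Baby-step giant-step with m = ceil(sqrt(2142)) = 47.
Baby table (1549^j mod 2143 for j=0..46):
  0:1  1:1549  2:1384  3:816  4:1757  5:2126  6:1526  7:45
  8:1129  9:133  10:289  11:1917  12:1378  13:94  14:2025  15:1516
  16:1699  17:147  18:545  19:2006  20:2087  21:1119  22:1787  23:1450
  24:186  25:952  26:264  27:1766  28:1066  29:1124  30:960  31:1941
  32:2123  33:1165  34:179  35:824  36:1291  37:340  38:1625  39:1243
  40:993  41:1626  42:649  43:234  44:299  45:263  46:217
Giant step factor: 1549^(-47) ≡ 1988 (mod 2143).
Scan 1093·1988^i mod 2143 for i = 0, 1, …:
  i=0: 1093   i=1: 2025
Match at i=1, j=14: n = 1·47 + 14 = 61.

61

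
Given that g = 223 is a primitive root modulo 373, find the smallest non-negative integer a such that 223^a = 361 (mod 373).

Baby-step giant-step with m = ceil(sqrt(372)) = 20.
Baby table (223^j mod 373 for j=0..19):
  0:1  1:223  2:120  3:277  4:226  5:43  6:264  7:311
  8:348  9:20  10:357  11:162  12:318  13:44  14:114  15:58
  16:252  17:246  18:27  19:53
Giant step factor: 223^(-20) ≡ 51 (mod 373).
Scan 361·51^i mod 373 for i = 0, 1, …:
  i=0: 361   i=1: 134   i=2: 120
Match at i=2, j=2: a = 2·20 + 2 = 42.

42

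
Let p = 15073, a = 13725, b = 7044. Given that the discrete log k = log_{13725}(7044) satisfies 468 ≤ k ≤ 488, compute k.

471

Compute 13725^468 mod 15073 = 915, then multiply by 13725 repeatedly:
  13725^468=915  13725^469=2566  13725^470=7822  13725^471=7044
Found 7044 at exponent 471.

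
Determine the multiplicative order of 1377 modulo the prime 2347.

23

The order of 1377 must divide p − 1 = 2346 = 2 · 3 · 17 · 23.
Divisors: 1, 2, 3, 6, 17, 23, 34, 46, 51, 69, 102, 138, 391, 782, 1173, 2346.
Check each in increasing order: 1377^1 ≡ 1377;  1377^2 ≡ 2100;  1377^3 ≡ 196;  1377^6 ≡ 864;  1377^17 ≡ 2165;  1377^23 ≡ 1.
Smallest exponent giving 1 is 23.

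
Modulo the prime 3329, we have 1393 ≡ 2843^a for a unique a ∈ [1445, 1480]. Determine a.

1454

Compute 2843^1445 mod 3329 = 2163, then multiply by 2843 repeatedly:
  2843^1445=2163  2843^1446=746  2843^1447=305  2843^1448=1575  2843^1449=220
  2843^1450=2937  2843^1451=759  2843^1452=645  2843^1453=2785  2843^1454=1393
Found 1393 at exponent 1454.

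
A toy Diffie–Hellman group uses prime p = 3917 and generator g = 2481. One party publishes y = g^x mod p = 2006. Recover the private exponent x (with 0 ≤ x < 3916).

487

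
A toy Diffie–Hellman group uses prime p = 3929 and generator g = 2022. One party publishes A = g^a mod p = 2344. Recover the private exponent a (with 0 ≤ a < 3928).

Baby-step giant-step with m = ceil(sqrt(3928)) = 63.
Baby table (2022^j mod 3929 for j=0..62):
  0:1  1:2022  2:2324  3:44  4:2530  5:102  6:1936  7:1308
  8:559  9:2675  10:2546  11:1022  12:3759  13:2012  14:1749  15:378
  16:2090  17:2305  18:916  19:1593  20:3195  21:1014  22:3299  23:3065
  24:1397  25:3712  26:1274  27:2533  28:2239  29:1050  30:1440  31:291
  32:2981  33:496  34:1017  35:1507  36:2179  37:1529  38:3444  39:1580
  40:483  41:2234  42:2727  43:1607  44:71  45:2118  46:3915  47:3124
  48:2825  49:3313  50:3870  51:2501  52:399  53:1333  54:32  55:1840
  56:3646  57:1408  58:2380  59:3264  60:3017  61:2566  62:2172
Giant step factor: 2022^(-63) ≡ 286 (mod 3929).
Scan 2344·286^i mod 3929 for i = 0, 1, …:
  i=0: 2344   i=1: 2454   i=2: 2482   i=3: 2632
  i=4: 2313   i=5: 1446   i=6: 1011   i=7: 2329
  i=8: 2093   i=9: 1390     …   i=42: 914
  i=43: 2090
Match at i=43, j=16: a = 43·63 + 16 = 2725.

2725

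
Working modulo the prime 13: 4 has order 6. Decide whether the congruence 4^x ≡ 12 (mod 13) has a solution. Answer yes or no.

12 ∈ ⟨4⟩ iff 12^6 ≡ 1 (mod 13), since |⟨4⟩| = 6.
12^6 mod 13 = 1.
Since 1 = 1, 12 lies in the subgroup.

yes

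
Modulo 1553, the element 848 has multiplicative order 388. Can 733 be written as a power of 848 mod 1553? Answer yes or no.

no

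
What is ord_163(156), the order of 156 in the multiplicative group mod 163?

The order of 156 must divide p − 1 = 162 = 2 · 3^4.
Divisors: 1, 2, 3, 6, 9, 18, 27, 54, 81, 162.
Check each in increasing order: 156^1 ≡ 156;  156^2 ≡ 49;  156^3 ≡ 146;  156^6 ≡ 126;  156^9 ≡ 140;  156^18 ≡ 40;  156^27 ≡ 58;  156^54 ≡ 104;  156^81 ≡ 1.
Smallest exponent giving 1 is 81.

81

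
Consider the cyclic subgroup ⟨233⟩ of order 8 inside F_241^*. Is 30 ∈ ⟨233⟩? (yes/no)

yes

⟨233⟩ has order 8; its elements mod 241 are {1, 8, 30, 64, 177, 211, 233, 240}.
30 is in this set.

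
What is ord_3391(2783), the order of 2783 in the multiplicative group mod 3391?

The order of 2783 must divide p − 1 = 3390 = 2 · 3 · 5 · 113.
Divisors: 1, 2, 3, 5, 6, 10, 15, 30, 113, 226, 339, 565, 678, 1130, 1695, 3390.
Check each in increasing order: 2783^1 ≡ 2783;  2783^2 ≡ 45;  2783^3 ≡ 3159;  2783^5 ≡ 3124;  2783^6 ≡ 2959;  2783^10 ≡ 78;  2783^15 ≡ 2911;  2783^30 ≡ 3203;  2783^113 ≡ 2849;  2783^226 ≡ 2138;  2783^339 ≡ 926;  2783^565 ≡ 2835;  2783^678 ≡ 2944;  2783^1130 ≡ 555;  2783^1695 ≡ 1.
Smallest exponent giving 1 is 1695.

1695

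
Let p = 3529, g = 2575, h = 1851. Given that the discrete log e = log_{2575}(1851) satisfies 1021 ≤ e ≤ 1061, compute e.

Compute 2575^1021 mod 3529 = 185, then multiply by 2575 repeatedly:
  2575^1021=185  2575^1022=3489  2575^1023=2870  2575^1024=524  2575^1025=1222
  2575^1026=2311  2575^1027=931  2575^1028=1134  2575^1029=1567  2575^1030=1378
  2575^1031=1705  2575^1032=299  2575^1033=603  2575^1034=3494  2575^1035=1629
  2575^1036=2223  2575^1037=187  2575^1038=1581  2575^1039=2138  2575^1040=110
  2575^1041=930  2575^1042=2088  2575^1043=1933  2575^1044=1585  2575^1045=1851
Found 1851 at exponent 1045.

1045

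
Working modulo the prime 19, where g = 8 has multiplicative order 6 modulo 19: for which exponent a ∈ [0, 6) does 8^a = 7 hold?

2

Successive powers of 8 modulo 19:
  8^0=1  8^1=8  8^2=7
So 8^2 ≡ 7 (mod 19), giving a = 2.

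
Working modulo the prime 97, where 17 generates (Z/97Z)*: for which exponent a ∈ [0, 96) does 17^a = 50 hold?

36

Baby-step giant-step with m = ceil(sqrt(96)) = 10.
Baby table (17^j mod 97 for j=0..9):
  0:1  1:17  2:95  3:63  4:4  5:68  6:89  7:58
  8:16  9:78
Giant step factor: 17^(-10) ≡ 3 (mod 97).
Scan 50·3^i mod 97 for i = 0, 1, …:
  i=0: 50   i=1: 53   i=2: 62   i=3: 89
Match at i=3, j=6: a = 3·10 + 6 = 36.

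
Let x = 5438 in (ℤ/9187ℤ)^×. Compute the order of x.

9186

The order of 5438 must divide p − 1 = 9186 = 2 · 3 · 1531.
Divisors: 1, 2, 3, 6, 1531, 3062, 4593, 9186.
Check each in increasing order: 5438^1 ≡ 5438;  5438^2 ≡ 8078;  5438^3 ≡ 5117;  5438^6 ≡ 739;  5438^1531 ≡ 5066;  5438^3062 ≡ 5065;  5438^4593 ≡ 9186;  5438^9186 ≡ 1.
Smallest exponent giving 1 is 9186.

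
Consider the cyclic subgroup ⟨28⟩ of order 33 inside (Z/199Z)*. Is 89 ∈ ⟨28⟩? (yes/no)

no

89 ∈ ⟨28⟩ iff 89^33 ≡ 1 (mod 199), since |⟨28⟩| = 33.
89^33 mod 199 = 92.
Since 92 ≠ 1, 89 does not lie in the subgroup.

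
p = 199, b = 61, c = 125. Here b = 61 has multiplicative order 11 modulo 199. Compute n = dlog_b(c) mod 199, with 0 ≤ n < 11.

Successive powers of 61 modulo 199:
  61^0=1  61^1=61  61^2=139  61^3=121  61^4=18  61^5=103
  61^6=114  61^7=188  61^8=125
So 61^8 ≡ 125 (mod 199), giving n = 8.

8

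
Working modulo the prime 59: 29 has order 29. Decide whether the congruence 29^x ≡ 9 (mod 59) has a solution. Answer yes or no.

9 ∈ ⟨29⟩ iff 9^29 ≡ 1 (mod 59), since |⟨29⟩| = 29.
9^29 mod 59 = 1.
Since 1 = 1, 9 lies in the subgroup.

yes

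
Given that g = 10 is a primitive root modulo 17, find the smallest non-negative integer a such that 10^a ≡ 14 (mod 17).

3

Successive powers of 10 modulo 17:
  10^0=1  10^1=10  10^2=15  10^3=14
So 10^3 ≡ 14 (mod 17), giving a = 3.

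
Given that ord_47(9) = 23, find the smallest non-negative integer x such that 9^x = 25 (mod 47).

Successive powers of 9 modulo 47:
  9^0=1  9^1=9  9^2=34  9^3=24  9^4=28  9^5=17
  9^6=12  9^7=14  9^8=32  9^9=6  9^10=7  9^11=16
  9^12=3  9^13=27  9^14=8  9^15=25
So 9^15 ≡ 25 (mod 47), giving x = 15.

15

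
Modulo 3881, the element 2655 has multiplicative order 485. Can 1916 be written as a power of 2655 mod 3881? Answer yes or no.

1916 ∈ ⟨2655⟩ iff 1916^485 ≡ 1 (mod 3881), since |⟨2655⟩| = 485.
1916^485 mod 3881 = 1.
Since 1 = 1, 1916 lies in the subgroup.

yes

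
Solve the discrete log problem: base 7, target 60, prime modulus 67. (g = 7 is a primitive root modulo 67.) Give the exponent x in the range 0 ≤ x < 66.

Baby-step giant-step with m = ceil(sqrt(66)) = 9.
Baby table (7^j mod 67 for j=0..8):
  0:1  1:7  2:49  3:8  4:56  5:57  6:64  7:46
  8:54
Giant step factor: 7^(-9) ≡ 53 (mod 67).
Scan 60·53^i mod 67 for i = 0, 1, …:
  i=0: 60   i=1: 31   i=2: 35   i=3: 46
Match at i=3, j=7: x = 3·9 + 7 = 34.

34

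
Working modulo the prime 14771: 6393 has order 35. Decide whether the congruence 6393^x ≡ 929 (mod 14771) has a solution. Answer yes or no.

yes

929 ∈ ⟨6393⟩ iff 929^35 ≡ 1 (mod 14771), since |⟨6393⟩| = 35.
929^35 mod 14771 = 1.
Since 1 = 1, 929 lies in the subgroup.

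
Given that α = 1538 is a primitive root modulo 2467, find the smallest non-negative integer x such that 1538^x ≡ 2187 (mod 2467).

1861

Baby-step giant-step with m = ceil(sqrt(2466)) = 50.
Baby table (1538^j mod 2467 for j=0..49):
  0:1  1:1538  2:2058  3:43  4:1992  5:2149  6:1849  7:1778
  8:1128  9:563  10:2444  11:1631  12:2006  13:1478  14:1057  15:2380
  16:1879  17:1045  18:1193  19:1853  20:529  21:1959  22:735  23:544
  24:359  25:2001  26:1189  27:635  28:2165  29:1787  30:168  31:1816
  32:364  33:2290  34:1611  35:850  36:2257  37:197  38:2012  39:838
  40:1070  41:171  42:1496  43:1604  44:2419  45:186  46:2363  47:403
  48:597  49:462
Giant step factor: 1538^(-50) ≡ 699 (mod 2467).
Scan 2187·699^i mod 2467 for i = 0, 1, …:
  i=0: 2187   i=1: 1640   i=2: 1672   i=3: 1837
  i=4: 1223   i=5: 1295   i=6: 2283   i=7: 2135
  i=8: 2297   i=9: 2053     …   i=36: 1647
  i=37: 1631
Match at i=37, j=11: x = 37·50 + 11 = 1861.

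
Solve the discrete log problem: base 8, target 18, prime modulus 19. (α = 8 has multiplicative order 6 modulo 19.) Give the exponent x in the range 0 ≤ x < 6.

3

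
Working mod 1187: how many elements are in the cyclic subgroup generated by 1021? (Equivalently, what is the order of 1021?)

The order of 1021 must divide p − 1 = 1186 = 2 · 593.
Divisors: 1, 2, 593, 1186.
Check each in increasing order: 1021^1 ≡ 1021;  1021^2 ≡ 255;  1021^593 ≡ 1186;  1021^1186 ≡ 1.
Smallest exponent giving 1 is 1186.

1186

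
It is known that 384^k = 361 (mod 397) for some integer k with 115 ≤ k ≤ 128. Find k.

128

Compute 384^115 mod 397 = 7, then multiply by 384 repeatedly:
  384^115=7  384^116=306  384^117=389  384^118=104  384^119=236
  384^120=108  384^121=184  384^122=387  384^123=130  384^124=295
  384^125=135  384^126=230  384^127=186  384^128=361
Found 361 at exponent 128.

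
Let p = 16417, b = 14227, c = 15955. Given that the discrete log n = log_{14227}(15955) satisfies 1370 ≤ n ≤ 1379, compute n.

1374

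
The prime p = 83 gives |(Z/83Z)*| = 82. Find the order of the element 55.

82

The order of 55 must divide p − 1 = 82 = 2 · 41.
Divisors: 1, 2, 41, 82.
Check each in increasing order: 55^1 ≡ 55;  55^2 ≡ 37;  55^41 ≡ 82;  55^82 ≡ 1.
Smallest exponent giving 1 is 82.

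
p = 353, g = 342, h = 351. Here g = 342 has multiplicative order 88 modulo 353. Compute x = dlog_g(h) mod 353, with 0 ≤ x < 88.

79

Baby-step giant-step with m = ceil(sqrt(88)) = 10.
Baby table (342^j mod 353 for j=0..9):
  0:1  1:342  2:121  3:81  4:168  5:270  6:207  7:194
  8:337  9:176
Giant step factor: 342^(-10) ≡ 289 (mod 353).
Scan 351·289^i mod 353 for i = 0, 1, …:
  i=0: 351   i=1: 128   i=2: 280   i=3: 83
  i=4: 336   i=5: 29   i=6: 262   i=7: 176
Match at i=7, j=9: x = 7·10 + 9 = 79.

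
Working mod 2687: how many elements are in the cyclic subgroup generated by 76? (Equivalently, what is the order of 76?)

1343

The order of 76 must divide p − 1 = 2686 = 2 · 17 · 79.
Divisors: 1, 2, 17, 34, 79, 158, 1343, 2686.
Check each in increasing order: 76^1 ≡ 76;  76^2 ≡ 402;  76^17 ≡ 1409;  76^34 ≡ 2275;  76^79 ≡ 244;  76^158 ≡ 422;  76^1343 ≡ 1.
Smallest exponent giving 1 is 1343.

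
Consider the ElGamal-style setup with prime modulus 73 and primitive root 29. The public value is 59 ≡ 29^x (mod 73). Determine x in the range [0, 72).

31

Baby-step giant-step with m = ceil(sqrt(72)) = 9.
Baby table (29^j mod 73 for j=0..8):
  0:1  1:29  2:38  3:7  4:57  5:47  6:49  7:34
  8:37
Giant step factor: 29^(-9) ≡ 63 (mod 73).
Scan 59·63^i mod 73 for i = 0, 1, …:
  i=0: 59   i=1: 67   i=2: 60   i=3: 57
Match at i=3, j=4: x = 3·9 + 4 = 31.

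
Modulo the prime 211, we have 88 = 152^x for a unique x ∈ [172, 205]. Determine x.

195

Compute 152^172 mod 211 = 47, then multiply by 152 repeatedly:
  152^172=47  152^173=181  152^174=82  152^175=15  152^176=170
  152^177=98  152^178=126  152^179=162  152^180=148  152^181=130
  152^182=137  152^183=146  152^184=37  152^185=138  152^186=87
  152^187=142  152^188=62  152^189=140  152^190=180  152^191=141
  152^192=121  152^193=35  152^194=45  152^195=88
Found 88 at exponent 195.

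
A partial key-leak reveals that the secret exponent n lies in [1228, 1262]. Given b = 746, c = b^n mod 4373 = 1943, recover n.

1247

Compute 746^1228 mod 4373 = 4244, then multiply by 746 repeatedly:
  746^1228=4244  746^1229=4345  746^1230=977  746^1231=2924  746^1232=3550
  746^1233=2635  746^1234=2233  746^1235=4078  746^1236=2953  746^1237=3319
  746^1238=856  746^1239=118  746^1240=568  746^1241=3920  746^1242=3156
  746^1243=1702  746^1244=1522  746^1245=2805  746^1246=2236  746^1247=1943
Found 1943 at exponent 1247.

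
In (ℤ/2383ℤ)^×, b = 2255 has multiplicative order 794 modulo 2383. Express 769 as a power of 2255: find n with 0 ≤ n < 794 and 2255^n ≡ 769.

368

Baby-step giant-step with m = ceil(sqrt(794)) = 29.
Baby table (2255^j mod 2383 for j=0..28):
  0:1  1:2255  2:2086  3:2271  4:38  5:2285  6:629  7:510
  8:1444  9:1042  10:72  11:316  12:63  13:1468  14:353  15:93
  16:11  17:975  18:1499  19:1151  20:418  21:1305  22:2153  23:844
  24:1586  25:1930  26:792  27:1093  28:693
Giant step factor: 2255^(-29) ≡ 1614 (mod 2383).
Scan 769·1614^i mod 2383 for i = 0, 1, …:
  i=0: 769   i=1: 2006   i=2: 1570   i=3: 851
  i=4: 906   i=5: 1505   i=6: 793   i=7: 231
  i=8: 1086   i=9: 1299   i=10: 1929   i=11: 1208
  i=12: 418
Match at i=12, j=20: n = 12·29 + 20 = 368.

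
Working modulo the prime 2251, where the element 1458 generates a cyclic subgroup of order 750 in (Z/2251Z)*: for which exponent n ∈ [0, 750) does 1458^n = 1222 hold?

325

Baby-step giant-step with m = ceil(sqrt(750)) = 28.
Baby table (1458^j mod 2251 for j=0..27):
  0:1  1:1458  2:820  3:279  4:1602  5:1429  6:1307  7:1260
  8:264  9:2242  10:384  11:1624  12:1991  13:1339  14:645  15:1743
  16:2166  17:2126  18:81  19:1046  20:1141  21:89  22:1455  23:948
  24:70  25:765  26:1125  27:1522
Giant step factor: 1458^(-28) ≡ 280 (mod 2251).
Scan 1222·280^i mod 2251 for i = 0, 1, …:
  i=0: 1222   i=1: 8   i=2: 2240   i=3: 1422
  i=4: 1984   i=5: 1774   i=6: 1500   i=7: 1314
  i=8: 1007   i=9: 585   i=10: 1728   i=11: 2126
Match at i=11, j=17: n = 11·28 + 17 = 325.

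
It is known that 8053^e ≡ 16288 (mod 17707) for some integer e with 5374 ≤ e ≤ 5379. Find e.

Compute 8053^5374 mod 17707 = 11883, then multiply by 8053 repeatedly:
  8053^5374=11883  8053^5375=5171  8053^5376=12906  8053^5377=9635  8053^5378=16288
Found 16288 at exponent 5378.

5378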